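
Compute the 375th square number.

140625

The 375th square number is n² with n = 375.
375² = 140625.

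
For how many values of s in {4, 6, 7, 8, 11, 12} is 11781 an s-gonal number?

2

s = 4: P(4, 108) = 11664 and P(4, 109) = 11881; 11781 is not s-gonal.
s = 6: P(6, 77) = 11781. ✓
s = 7: P(7, 68) = 11458 and P(7, 69) = 11799; 11781 is not s-gonal.
s = 8: P(8, 63) = 11781. ✓
s = 11: P(11, 51) = 11526 and P(11, 52) = 11986; 11781 is not s-gonal.
s = 12: P(12, 48) = 11328 and P(12, 49) = 11809; 11781 is not s-gonal.
Hits: s ∈ {6, 8} → 2.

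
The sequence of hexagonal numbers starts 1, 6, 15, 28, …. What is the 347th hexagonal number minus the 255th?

110676

347·(2·347 − 1) = 240471 and 255·(2·255 − 1) = 129795.
Difference: 240471 − 129795 = 110676.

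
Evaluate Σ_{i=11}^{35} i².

Σ_{i=11}^{35} i² = 14910 − 385 = 14525.

14525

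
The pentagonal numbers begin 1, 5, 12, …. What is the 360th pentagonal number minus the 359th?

Consecutive pentagonal numbers differ by 3n − 2: here 3·360 − 2 = 1078.

1078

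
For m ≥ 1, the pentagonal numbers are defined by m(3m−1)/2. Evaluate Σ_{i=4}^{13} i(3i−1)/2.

Σ i(3i−1)/2 = (3Σi² − Σi) / 2 over i = 4..13.
Σi = 91 − 6 = 85 and Σi² = 819 − 14 = 805.
(3·805 − 1·85) / 2 = 2330/2 = 1165.

1165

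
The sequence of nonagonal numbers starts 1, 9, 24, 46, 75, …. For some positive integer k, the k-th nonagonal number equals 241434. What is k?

263

Set n(7n−5)/2 = 241434, giving 7n² − 5n − 482868 = 0.
The discriminant is 25 + 56·241434 = 13520329, and √13520329 = 3677.
So n = (5 + 3677) / 14 = 3682/14 = 263.
Check: 263·(7·263 − 5)/2 = 241434. ✓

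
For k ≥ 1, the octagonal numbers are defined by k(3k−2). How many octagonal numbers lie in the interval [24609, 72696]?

The n-th octagonal number is n(3n−2).
Smallest index with value ≥ 24609: n = 91 (giving 24661).
Largest index with value ≤ 72696: n = 156 (giving 72696).
Indices 91 through 156: 66 terms.

66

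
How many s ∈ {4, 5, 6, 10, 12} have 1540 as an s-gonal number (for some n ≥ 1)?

2

s = 4: P(4, 39) = 1521 and P(4, 40) = 1600; 1540 is not s-gonal.
s = 5: P(5, 32) = 1520 and P(5, 33) = 1617; 1540 is not s-gonal.
s = 6: P(6, 28) = 1540. ✓
s = 10: P(10, 20) = 1540. ✓
s = 12: P(12, 17) = 1377 and P(12, 18) = 1548; 1540 is not s-gonal.
Hits: s ∈ {6, 10} → 2.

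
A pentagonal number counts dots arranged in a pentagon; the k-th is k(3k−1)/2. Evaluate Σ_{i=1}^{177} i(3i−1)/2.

2788281

Σ i(3i−1)/2 = (3Σi² − Σi) / 2 over i = 1..177.
Σi = 15753 and Σi² = 1864105.
(3·1864105 − 1·15753) / 2 = 5576562/2 = 2788281.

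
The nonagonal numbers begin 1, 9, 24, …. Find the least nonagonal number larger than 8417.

Solve n(7n−5)/2 > 8417 for integer n.
The largest n with value ≤ 8417 is 49 (since 8281 ≤ 8417 < 8625), so the first above is n = 50, value 8625.

8625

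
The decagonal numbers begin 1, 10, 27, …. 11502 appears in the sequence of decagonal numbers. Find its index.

54

Set n(4n−3) = 11502, giving 4n² − 3n − 11502 = 0.
The discriminant is 9 + 16·11502 = 184041, and √184041 = 429.
So n = (3 + 429) / 8 = 432/8 = 54.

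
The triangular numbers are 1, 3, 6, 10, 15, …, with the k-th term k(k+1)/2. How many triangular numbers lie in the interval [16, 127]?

The n-th triangular number is n(n+1)/2.
Smallest index with value ≥ 16: n = 6 (giving 21).
Largest index with value ≤ 127: n = 15 (giving 120).
Indices 6 through 15: 10 terms.

10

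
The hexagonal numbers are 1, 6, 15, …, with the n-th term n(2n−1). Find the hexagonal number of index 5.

45

The 5th hexagonal number is n(2n−1) with n = 5.
5·(2·5 − 1) = 5·9 = 45.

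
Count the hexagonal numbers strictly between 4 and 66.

The n-th hexagonal number is n(2n−1).
Smallest index with value > 4: n = 2 (giving 6).
Largest index with value < 66: n = 5 (giving 45).
Indices 2 through 5: 4 terms.

4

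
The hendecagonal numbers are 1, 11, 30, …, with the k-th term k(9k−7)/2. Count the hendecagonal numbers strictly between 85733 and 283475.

113

The n-th hendecagonal number is n(9n−7)/2.
Smallest index with value > 85733: n = 139 (giving 86458).
Largest index with value < 283475: n = 251 (giving 282626).
Indices 139 through 251: 113 terms.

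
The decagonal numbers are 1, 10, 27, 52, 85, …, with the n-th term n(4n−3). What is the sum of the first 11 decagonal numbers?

1826

Σ i(4i−3) = 4Σi² − 3Σi over i = 1..11.
Σi = 66 and Σi² = 506.
4·506 − 3·66 = 1826.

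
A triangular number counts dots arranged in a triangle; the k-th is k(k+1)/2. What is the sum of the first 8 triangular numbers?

120

Σ i(i+1)/2 = (Σi² + Σi) / 2 over i = 1..8.
Σi = 36 and Σi² = 204.
(1·204 + 1·36) / 2 = 240/2 = 120.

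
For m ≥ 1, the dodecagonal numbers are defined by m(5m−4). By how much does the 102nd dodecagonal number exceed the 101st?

Consecutive dodecagonal numbers differ by 10n − 9: here 10·102 − 9 = 1011.

1011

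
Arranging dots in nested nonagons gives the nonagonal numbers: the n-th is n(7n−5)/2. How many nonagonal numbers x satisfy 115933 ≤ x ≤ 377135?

146

The n-th nonagonal number is n(7n−5)/2.
Smallest index with value ≥ 115933: n = 183 (giving 116754).
Largest index with value ≤ 377135: n = 328 (giving 375724).
Indices 183 through 328: 146 terms.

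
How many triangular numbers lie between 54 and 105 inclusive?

The n-th triangular number is n(n+1)/2.
Smallest index with value ≥ 54: n = 10 (giving 55).
Largest index with value ≤ 105: n = 14 (giving 105).
Indices 10 through 14: 5 terms.

5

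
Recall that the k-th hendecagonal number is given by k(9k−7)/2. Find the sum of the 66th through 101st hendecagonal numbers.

1136466

Σ i(9i−7)/2 = (9Σi² − 7Σi) / 2 over i = 66..101.
Σi = 5151 − 2145 = 3006 and Σi² = 348551 − 93665 = 254886.
(9·254886 − 7·3006) / 2 = 2272932/2 = 1136466.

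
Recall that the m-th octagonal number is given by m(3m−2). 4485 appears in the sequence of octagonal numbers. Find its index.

39

Set n(3n−2) = 4485, giving 3n² − 2n − 4485 = 0.
The discriminant is 4 + 12·4485 = 53824, and √53824 = 232.
So n = (2 + 232) / 6 = 234/6 = 39.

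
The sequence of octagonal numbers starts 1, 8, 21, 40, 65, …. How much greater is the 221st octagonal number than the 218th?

3945

221·(3·221 − 2) = 146081 and 218·(3·218 − 2) = 142136.
Difference: 146081 − 142136 = 3945.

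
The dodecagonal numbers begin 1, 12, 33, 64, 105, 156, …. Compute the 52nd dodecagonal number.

52·(5·52 − 4) = 52·256 = 13312.

13312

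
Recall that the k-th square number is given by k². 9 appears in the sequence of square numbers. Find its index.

3

We need n² = 9, so n = √9 = 3.
Check: 3² = 9. ✓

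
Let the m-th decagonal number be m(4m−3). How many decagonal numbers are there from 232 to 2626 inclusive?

The n-th decagonal number is n(4n−3).
Smallest index with value ≥ 232: n = 8 (giving 232).
Largest index with value ≤ 2626: n = 26 (giving 2626).
Indices 8 through 26: 19 terms.

19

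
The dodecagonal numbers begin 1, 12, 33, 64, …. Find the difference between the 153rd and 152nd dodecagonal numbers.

Consecutive dodecagonal numbers differ by 10n − 9: here 10·153 − 9 = 1521.

1521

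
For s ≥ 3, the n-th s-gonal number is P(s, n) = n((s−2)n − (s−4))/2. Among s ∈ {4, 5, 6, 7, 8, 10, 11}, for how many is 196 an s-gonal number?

s = 4: P(4, 14) = 196. ✓
s = 5: P(5, 11) = 176 and P(5, 12) = 210; 196 is not s-gonal.
s = 6: P(6, 10) = 190 and P(6, 11) = 231; 196 is not s-gonal.
s = 7: P(7, 9) = 189 and P(7, 10) = 235; 196 is not s-gonal.
s = 8: P(8, 8) = 176 and P(8, 9) = 225; 196 is not s-gonal.
s = 10: P(10, 7) = 175 and P(10, 8) = 232; 196 is not s-gonal.
s = 11: P(11, 7) = 196. ✓
Hits: s ∈ {4, 11} → 2.

2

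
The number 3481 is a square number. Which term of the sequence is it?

We need n² = 3481, so n = √3481 = 59.

59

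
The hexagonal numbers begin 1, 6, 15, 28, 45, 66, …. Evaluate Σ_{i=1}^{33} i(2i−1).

Σ i(2i−1) = 2Σi² − Σi over i = 1..33.
Σi = 561 and Σi² = 12529.
2·12529 − 1·561 = 24497.

24497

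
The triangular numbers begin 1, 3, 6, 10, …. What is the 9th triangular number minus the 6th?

9·10/2 = 45 and 6·7/2 = 21.
Difference: 45 − 21 = 24.

24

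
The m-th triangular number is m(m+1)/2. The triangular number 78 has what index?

12

Set n(n+1)/2 = 78, giving n² + n − 156 = 0.
The discriminant is 1 + 8·78 = 625, and √625 = 25.
So n = (-1 + 25) / 2 = 24/2 = 12.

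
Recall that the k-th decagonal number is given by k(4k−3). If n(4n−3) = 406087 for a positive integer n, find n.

Set n(4n−3) = 406087, giving 4n² − 3n − 406087 = 0.
The discriminant is 9 + 16·406087 = 6497401, and √6497401 = 2549.
So n = (3 + 2549) / 8 = 2552/8 = 319.
Check: 319·(4·319 − 3) = 406087. ✓

319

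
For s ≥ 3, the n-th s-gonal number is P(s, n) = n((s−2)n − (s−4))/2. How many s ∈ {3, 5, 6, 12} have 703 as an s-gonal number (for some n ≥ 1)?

2

s = 3: P(3, 37) = 703. ✓
s = 5: P(5, 21) = 651 and P(5, 22) = 715; 703 is not s-gonal.
s = 6: P(6, 19) = 703. ✓
s = 12: P(12, 12) = 672 and P(12, 13) = 793; 703 is not s-gonal.
Hits: s ∈ {3, 6} → 2.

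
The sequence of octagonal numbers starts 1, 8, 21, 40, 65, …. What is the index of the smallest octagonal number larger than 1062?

20

Solve n(3n−2) > 1062 for integer n.
The largest n with value ≤ 1062 is 19 (since 1045 ≤ 1062 < 1160), so the first above is n = 20, value 1160.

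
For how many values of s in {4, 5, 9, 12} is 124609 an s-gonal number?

1

s = 4: P(4, 353) = 124609. ✓
s = 5: P(5, 288) = 124272 and P(5, 289) = 125137; 124609 is not s-gonal.
s = 9: P(9, 189) = 124551 and P(9, 190) = 125875; 124609 is not s-gonal.
s = 12: P(12, 158) = 124188 and P(12, 159) = 125769; 124609 is not s-gonal.
Hits: s ∈ {4} → 1.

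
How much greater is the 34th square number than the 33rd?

n² − (n−1)² = 2n − 1, so 34² − 33² = 2·34 − 1 = 67.

67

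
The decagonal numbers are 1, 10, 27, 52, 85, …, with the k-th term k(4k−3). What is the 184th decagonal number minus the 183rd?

Consecutive decagonal numbers differ by 8n − 7: here 8·184 − 7 = 1465.

1465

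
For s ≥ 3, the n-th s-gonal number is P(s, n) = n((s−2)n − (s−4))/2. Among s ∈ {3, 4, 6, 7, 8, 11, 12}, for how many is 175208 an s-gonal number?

1

s = 3: P(3, 591) = 174936 and P(3, 592) = 175528; 175208 is not s-gonal.
s = 4: P(4, 418) = 174724 and P(4, 419) = 175561; 175208 is not s-gonal.
s = 6: P(6, 296) = 174936 and P(6, 297) = 176121; 175208 is not s-gonal.
s = 7: P(7, 265) = 175165 and P(7, 266) = 176491; 175208 is not s-gonal.
s = 8: P(8, 242) = 175208. ✓
s = 11: P(11, 197) = 173951 and P(11, 198) = 175725; 175208 is not s-gonal.
s = 12: P(12, 187) = 174097 and P(12, 188) = 175968; 175208 is not s-gonal.
Hits: s ∈ {8} → 1.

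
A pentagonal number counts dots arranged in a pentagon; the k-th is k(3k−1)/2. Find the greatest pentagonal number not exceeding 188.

Solve n(3n−1)/2 ≤ 188 for integer n.
n = 11 gives 176 ≤ 188, while n = 12 gives 210 > 188; so the answer is 176.

176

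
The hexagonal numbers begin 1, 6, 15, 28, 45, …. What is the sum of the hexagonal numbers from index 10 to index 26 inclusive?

Σ i(2i−1) = 2Σi² − Σi over i = 10..26.
Σi = 351 − 45 = 306 and Σi² = 6201 − 285 = 5916.
2·5916 − 1·306 = 11526.

11526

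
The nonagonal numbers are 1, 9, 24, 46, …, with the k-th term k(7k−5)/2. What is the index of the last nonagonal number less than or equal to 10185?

54

Solve n(7n−5)/2 ≤ 10185 for integer n.
n = 54 gives 10071 ≤ 10185, while n = 55 gives 10450 > 10185; so the answer is index 54.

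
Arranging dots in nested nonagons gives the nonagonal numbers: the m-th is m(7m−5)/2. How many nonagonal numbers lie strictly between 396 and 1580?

The n-th nonagonal number is n(7n−5)/2.
Smallest index with value > 396: n = 12 (giving 474).
Largest index with value < 1580: n = 21 (giving 1491).
Indices 12 through 21: 10 terms.

10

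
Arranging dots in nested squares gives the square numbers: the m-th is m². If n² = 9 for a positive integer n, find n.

We need n² = 9, so n = √9 = 3.

3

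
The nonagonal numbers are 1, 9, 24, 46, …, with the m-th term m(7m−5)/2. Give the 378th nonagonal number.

378·(7·378 − 5)/2 = 378·2641/2 = 499149.

499149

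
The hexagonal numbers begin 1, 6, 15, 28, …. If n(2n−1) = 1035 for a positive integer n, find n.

Set n(2n−1) = 1035, giving 2n² − n − 1035 = 0.
The discriminant is 1 + 8·1035 = 8281, and √8281 = 91.
So n = (1 + 91) / 4 = 92/4 = 23.

23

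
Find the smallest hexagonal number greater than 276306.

Solve n(2n−1) > 276306 for integer n.
The largest n with value ≤ 276306 is 371 (since 274911 ≤ 276306 < 276396), so the first above is n = 372, value 276396.

276396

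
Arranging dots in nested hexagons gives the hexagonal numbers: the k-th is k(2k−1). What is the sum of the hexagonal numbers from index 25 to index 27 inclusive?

3982

Σ i(2i−1) = 2Σi² − Σi over i = 25..27.
Σi = 378 − 300 = 78 and Σi² = 6930 − 4900 = 2030.
2·2030 − 1·78 = 3982.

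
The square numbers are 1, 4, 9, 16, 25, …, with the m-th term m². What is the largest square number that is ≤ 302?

Solve n² ≤ 302 for integer n.
n = 17 gives 289 ≤ 302, while n = 18 gives 324 > 302; so the answer is 289.

289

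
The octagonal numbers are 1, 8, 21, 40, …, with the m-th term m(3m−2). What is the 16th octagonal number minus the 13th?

255

16·(3·16 − 2) = 736 and 13·(3·13 − 2) = 481.
Difference: 736 − 481 = 255.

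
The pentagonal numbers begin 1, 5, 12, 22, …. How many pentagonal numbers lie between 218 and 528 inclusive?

The n-th pentagonal number is n(3n−1)/2.
Smallest index with value ≥ 218: n = 13 (giving 247).
Largest index with value ≤ 528: n = 18 (giving 477).
Indices 13 through 18: 6 terms.

6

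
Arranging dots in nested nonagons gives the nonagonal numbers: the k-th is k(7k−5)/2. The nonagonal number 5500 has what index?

Set n(7n−5)/2 = 5500, giving 7n² − 5n − 11000 = 0.
So n = (5 + 555) / 14 = 560/14 = 40.
Check: 40·(7·40 − 5)/2 = 5500. ✓

40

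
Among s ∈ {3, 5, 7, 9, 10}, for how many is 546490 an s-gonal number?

1

s = 3: P(3, 1044) = 545490 and P(3, 1045) = 546535; 546490 is not s-gonal.
s = 5: P(5, 603) = 545112 and P(5, 604) = 546922; 546490 is not s-gonal.
s = 7: P(7, 467) = 544522 and P(7, 468) = 546858; 546490 is not s-gonal.
s = 9: P(9, 395) = 545100 and P(9, 396) = 547866; 546490 is not s-gonal.
s = 10: P(10, 370) = 546490. ✓
Hits: s ∈ {10} → 1.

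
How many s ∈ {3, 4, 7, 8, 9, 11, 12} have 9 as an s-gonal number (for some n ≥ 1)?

s = 3: P(3, 3) = 6 and P(3, 4) = 10; 9 is not s-gonal.
s = 4: P(4, 3) = 9. ✓
s = 7: P(7, 2) = 7 and P(7, 3) = 18; 9 is not s-gonal.
s = 8: P(8, 2) = 8 and P(8, 3) = 21; 9 is not s-gonal.
s = 9: P(9, 2) = 9. ✓
s = 11: P(11, 1) = 1 and P(11, 2) = 11; 9 is not s-gonal.
s = 12: P(12, 1) = 1 and P(12, 2) = 12; 9 is not s-gonal.
Hits: s ∈ {4, 9} → 2.

2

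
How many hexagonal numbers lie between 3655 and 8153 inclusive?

The n-th hexagonal number is n(2n−1).
Smallest index with value ≥ 3655: n = 43 (giving 3655).
Largest index with value ≤ 8153: n = 64 (giving 8128).
Indices 43 through 64: 22 terms.

22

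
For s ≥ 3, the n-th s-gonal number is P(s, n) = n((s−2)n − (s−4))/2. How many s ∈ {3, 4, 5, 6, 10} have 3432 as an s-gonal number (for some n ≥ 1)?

s = 3: P(3, 82) = 3403 and P(3, 83) = 3486; 3432 is not s-gonal.
s = 4: P(4, 58) = 3364 and P(4, 59) = 3481; 3432 is not s-gonal.
s = 5: P(5, 48) = 3432. ✓
s = 6: P(6, 41) = 3321 and P(6, 42) = 3486; 3432 is not s-gonal.
s = 10: P(10, 29) = 3277 and P(10, 30) = 3510; 3432 is not s-gonal.
Hits: s ∈ {5} → 1.

1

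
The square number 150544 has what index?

We need n² = 150544, so n = √150544 = 388.
Check: 388² = 150544. ✓

388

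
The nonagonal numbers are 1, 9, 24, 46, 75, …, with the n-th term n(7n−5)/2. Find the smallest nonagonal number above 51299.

Solve n(7n−5)/2 > 51299 for integer n.
The largest n with value ≤ 51299 is 121 (since 50941 ≤ 51299 < 51789), so the first above is n = 122, value 51789.

51789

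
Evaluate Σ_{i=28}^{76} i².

142296

Σ_{i=28}^{76} i² = 149226 − 6930 = 142296.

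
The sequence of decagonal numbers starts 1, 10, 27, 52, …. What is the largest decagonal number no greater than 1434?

Solve n(4n−3) ≤ 1434 for integer n.
n = 19 gives 1387 ≤ 1434, while n = 20 gives 1540 > 1434; so the answer is 1387.

1387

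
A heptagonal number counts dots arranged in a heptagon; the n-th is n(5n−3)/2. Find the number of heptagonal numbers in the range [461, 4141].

28

The n-th heptagonal number is n(5n−3)/2.
Smallest index with value ≥ 461: n = 14 (giving 469).
Largest index with value ≤ 4141: n = 41 (giving 4141).
Indices 14 through 41: 28 terms.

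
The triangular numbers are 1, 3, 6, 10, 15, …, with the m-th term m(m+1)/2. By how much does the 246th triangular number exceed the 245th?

Consecutive triangular numbers differ by n: T_{246} − T_{245} = 246.

246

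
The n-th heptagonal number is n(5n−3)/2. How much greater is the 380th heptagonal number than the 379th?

Consecutive heptagonal numbers differ by 5n − 4: here 5·380 − 4 = 1896.

1896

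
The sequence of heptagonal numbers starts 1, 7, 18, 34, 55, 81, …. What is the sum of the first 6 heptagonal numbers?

196

Σ i(5i−3)/2 = (5Σi² − 3Σi) / 2 over i = 1..6.
Σi = 21 and Σi² = 91.
(5·91 − 3·21) / 2 = 392/2 = 196.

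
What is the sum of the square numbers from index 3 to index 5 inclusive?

50

Σ_{i=3}^{5} i² = 55 − 5 = 50.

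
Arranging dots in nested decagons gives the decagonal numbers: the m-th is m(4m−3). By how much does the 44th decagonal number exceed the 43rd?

345

Consecutive decagonal numbers differ by 8n − 7: here 8·44 − 7 = 345.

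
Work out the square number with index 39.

1521

39² = 1521.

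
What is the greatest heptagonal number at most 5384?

5221

Solve n(5n−3)/2 ≤ 5384 for integer n.
n = 46 gives 5221 ≤ 5384, while n = 47 gives 5452 > 5384; so the answer is 5221.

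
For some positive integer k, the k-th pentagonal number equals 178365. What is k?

345

Set n(3n−1)/2 = 178365, giving 3n² − n − 356730 = 0.
The discriminant is 1 + 24·178365 = 4280761, and √4280761 = 2069.
So n = (1 + 2069) / 6 = 2070/6 = 345.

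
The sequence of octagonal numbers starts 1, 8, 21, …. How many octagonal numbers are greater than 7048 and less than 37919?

64

The n-th octagonal number is n(3n−2).
Smallest index with value > 7048: n = 49 (giving 7105).
Largest index with value < 37919: n = 112 (giving 37408).
Indices 49 through 112: 64 terms.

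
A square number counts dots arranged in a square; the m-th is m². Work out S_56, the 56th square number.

The 56th square number is n² with n = 56.
56² = 3136.

3136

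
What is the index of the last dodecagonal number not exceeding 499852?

Solve n(5n−4) ≤ 499852 for integer n.
n = 316 gives 498016 ≤ 499852, while n = 317 gives 501177 > 499852; so the answer is index 316.

316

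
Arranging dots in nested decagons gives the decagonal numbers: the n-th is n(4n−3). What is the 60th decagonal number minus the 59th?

473

Consecutive decagonal numbers differ by 8n − 7: here 8·60 − 7 = 473.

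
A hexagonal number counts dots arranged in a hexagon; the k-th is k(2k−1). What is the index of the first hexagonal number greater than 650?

Solve n(2n−1) > 650 for integer n.
The largest n with value ≤ 650 is 18 (since 630 ≤ 650 < 703), so the first above is n = 19, value 703.

19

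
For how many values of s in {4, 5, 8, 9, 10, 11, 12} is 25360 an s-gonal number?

1

s = 4: P(4, 159) = 25281 and P(4, 160) = 25600; 25360 is not s-gonal.
s = 5: P(5, 130) = 25285 and P(5, 131) = 25676; 25360 is not s-gonal.
s = 8: P(8, 92) = 25208 and P(8, 93) = 25761; 25360 is not s-gonal.
s = 9: P(9, 85) = 25075 and P(9, 86) = 25671; 25360 is not s-gonal.
s = 10: P(10, 80) = 25360. ✓
s = 11: P(11, 75) = 25050 and P(11, 76) = 25726; 25360 is not s-gonal.
s = 12: P(12, 71) = 24921 and P(12, 72) = 25632; 25360 is not s-gonal.
Hits: s ∈ {10} → 1.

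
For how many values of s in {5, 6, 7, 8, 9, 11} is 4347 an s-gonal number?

2

s = 5: P(5, 54) = 4347. ✓
s = 6: P(6, 46) = 4186 and P(6, 47) = 4371; 4347 is not s-gonal.
s = 7: P(7, 42) = 4347. ✓
s = 8: P(8, 38) = 4256 and P(8, 39) = 4485; 4347 is not s-gonal.
s = 9: P(9, 35) = 4200 and P(9, 36) = 4446; 4347 is not s-gonal.
s = 11: P(11, 31) = 4216 and P(11, 32) = 4496; 4347 is not s-gonal.
Hits: s ∈ {5, 7} → 2.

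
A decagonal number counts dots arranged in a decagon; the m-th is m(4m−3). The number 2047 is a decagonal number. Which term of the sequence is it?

Set n(4n−3) = 2047, giving 4n² − 3n − 2047 = 0.
The discriminant is 9 + 16·2047 = 32761, and √32761 = 181.
So n = (3 + 181) / 8 = 184/8 = 23.
Check: 23·(4·23 − 3) = 2047. ✓

23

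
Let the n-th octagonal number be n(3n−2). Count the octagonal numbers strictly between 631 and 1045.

The n-th octagonal number is n(3n−2).
Smallest index with value > 631: n = 15 (giving 645).
Largest index with value < 1045: n = 18 (giving 936).
Indices 15 through 18: 4 terms.

4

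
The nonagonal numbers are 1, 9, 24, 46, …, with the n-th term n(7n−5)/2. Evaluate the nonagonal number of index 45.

45·(7·45 − 5)/2 = 45·310/2 = 45·155 = 6975.

6975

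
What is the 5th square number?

25

The 5th square number is n² with n = 5.
5² = 25.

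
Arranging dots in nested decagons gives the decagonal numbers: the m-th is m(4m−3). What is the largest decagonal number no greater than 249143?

247257

Solve n(4n−3) ≤ 249143 for integer n.
n = 249 gives 247257 ≤ 249143, while n = 250 gives 249250 > 249143; so the answer is 247257.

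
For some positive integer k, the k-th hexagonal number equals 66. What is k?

6

Set n(2n−1) = 66, giving 2n² − n − 66 = 0.
The discriminant is 1 + 8·66 = 529, and √529 = 23.
So n = (1 + 23) / 4 = 24/4 = 6.
Check: 6·(2·6 − 1) = 66. ✓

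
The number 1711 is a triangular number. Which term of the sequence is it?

Set n(n+1)/2 = 1711, giving n² + n − 3422 = 0.
The discriminant is 1 + 8·1711 = 13689, and √13689 = 117.
So n = (-1 + 117) / 2 = 116/2 = 58.

58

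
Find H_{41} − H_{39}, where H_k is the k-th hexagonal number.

41·(2·41 − 1) = 3321 and 39·(2·39 − 1) = 3003.
Difference: 3321 − 3003 = 318.

318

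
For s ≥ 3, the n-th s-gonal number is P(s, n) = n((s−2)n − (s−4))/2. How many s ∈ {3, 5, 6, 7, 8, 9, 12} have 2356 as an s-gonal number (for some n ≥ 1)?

1

s = 3: P(3, 68) = 2346 and P(3, 69) = 2415; 2356 is not s-gonal.
s = 5: P(5, 39) = 2262 and P(5, 40) = 2380; 2356 is not s-gonal.
s = 6: P(6, 34) = 2278 and P(6, 35) = 2415; 2356 is not s-gonal.
s = 7: P(7, 31) = 2356. ✓
s = 8: P(8, 28) = 2296 and P(8, 29) = 2465; 2356 is not s-gonal.
s = 9: P(9, 26) = 2301 and P(9, 27) = 2484; 2356 is not s-gonal.
s = 12: P(12, 22) = 2332 and P(12, 23) = 2553; 2356 is not s-gonal.
Hits: s ∈ {7} → 1.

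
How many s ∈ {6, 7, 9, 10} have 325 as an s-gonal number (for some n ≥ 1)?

2

s = 6: P(6, 13) = 325. ✓
s = 7: P(7, 11) = 286 and P(7, 12) = 342; 325 is not s-gonal.
s = 9: P(9, 10) = 325. ✓
s = 10: P(10, 9) = 297 and P(10, 10) = 370; 325 is not s-gonal.
Hits: s ∈ {6, 9} → 2.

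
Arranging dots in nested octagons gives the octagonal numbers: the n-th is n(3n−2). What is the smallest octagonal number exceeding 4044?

Solve n(3n−2) > 4044 for integer n.
The largest n with value ≤ 4044 is 37 (since 4033 ≤ 4044 < 4256), so the first above is n = 38, value 4256.

4256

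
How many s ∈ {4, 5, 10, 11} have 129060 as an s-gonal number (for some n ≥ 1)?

1

s = 4: P(4, 359) = 128881 and P(4, 360) = 129600; 129060 is not s-gonal.
s = 5: P(5, 293) = 128627 and P(5, 294) = 129507; 129060 is not s-gonal.
s = 10: P(10, 180) = 129060. ✓
s = 11: P(11, 169) = 127933 and P(11, 170) = 129455; 129060 is not s-gonal.
Hits: s ∈ {10} → 1.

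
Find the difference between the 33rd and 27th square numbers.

360

33² = 1089 and 27² = 729.
Difference: 1089 − 729 = 360.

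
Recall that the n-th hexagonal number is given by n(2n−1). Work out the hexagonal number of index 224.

224·(2·224 − 1) = 224·447 = 100128.

100128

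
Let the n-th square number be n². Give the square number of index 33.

The 33rd square number is n² with n = 33.
33² = 1089.

1089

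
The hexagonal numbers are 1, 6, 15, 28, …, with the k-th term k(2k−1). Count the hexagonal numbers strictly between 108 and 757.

The n-th hexagonal number is n(2n−1).
Smallest index with value > 108: n = 8 (giving 120).
Largest index with value < 757: n = 19 (giving 703).
Indices 8 through 19: 12 terms.

12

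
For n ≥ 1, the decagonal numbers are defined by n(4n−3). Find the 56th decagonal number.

The 56th decagonal number is n(4n−3) with n = 56.
56·(4·56 − 3) = 56·221 = 12376.

12376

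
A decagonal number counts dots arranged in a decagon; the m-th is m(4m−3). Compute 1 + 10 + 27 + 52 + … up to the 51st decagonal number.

178126

Σ i(4i−3) = 4Σi² − 3Σi over i = 1..51.
Σi = 1326 and Σi² = 45526.
4·45526 − 3·1326 = 178126.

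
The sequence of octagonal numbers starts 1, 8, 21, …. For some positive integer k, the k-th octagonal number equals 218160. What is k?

Set n(3n−2) = 218160, giving 3n² − 2n − 218160 = 0.
So n = (2 + 1618) / 6 = 1620/6 = 270.

270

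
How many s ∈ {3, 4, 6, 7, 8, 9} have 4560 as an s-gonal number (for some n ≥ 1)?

s = 3: P(3, 95) = 4560. ✓
s = 4: P(4, 67) = 4489 and P(4, 68) = 4624; 4560 is not s-gonal.
s = 6: P(6, 48) = 4560. ✓
s = 7: P(7, 43) = 4558 and P(7, 44) = 4774; 4560 is not s-gonal.
s = 8: P(8, 39) = 4485 and P(8, 40) = 4720; 4560 is not s-gonal.
s = 9: P(9, 36) = 4446 and P(9, 37) = 4699; 4560 is not s-gonal.
Hits: s ∈ {3, 6} → 2.

2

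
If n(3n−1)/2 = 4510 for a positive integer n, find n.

55

Set n(3n−1)/2 = 4510, giving 3n² − n − 9020 = 0.
The discriminant is 1 + 24·4510 = 108241, and √108241 = 329.
So n = (1 + 329) / 6 = 330/6 = 55.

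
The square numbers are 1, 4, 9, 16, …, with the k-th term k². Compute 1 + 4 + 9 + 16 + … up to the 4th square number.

30

Σ_{i=1}^{4} i² = 4·5·9/6 = 30.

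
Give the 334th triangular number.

The 334th triangular number is n(n+1)/2 with n = 334.
334·335/2 = 111890/2 = 55945.

55945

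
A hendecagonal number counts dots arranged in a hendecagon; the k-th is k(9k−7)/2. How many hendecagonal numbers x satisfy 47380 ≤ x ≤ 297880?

155

The n-th hendecagonal number is n(9n−7)/2.
Smallest index with value ≥ 47380: n = 103 (giving 47380).
Largest index with value ≤ 297880: n = 257 (giving 296321).
Indices 103 through 257: 155 terms.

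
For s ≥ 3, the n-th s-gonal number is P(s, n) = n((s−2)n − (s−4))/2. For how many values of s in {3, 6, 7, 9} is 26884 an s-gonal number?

2

s = 3: P(3, 231) = 26796 and P(3, 232) = 27028; 26884 is not s-gonal.
s = 6: P(6, 116) = 26796 and P(6, 117) = 27261; 26884 is not s-gonal.
s = 7: P(7, 104) = 26884. ✓
s = 9: P(9, 88) = 26884. ✓
Hits: s ∈ {7, 9} → 2.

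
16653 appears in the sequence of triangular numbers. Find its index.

Set n(n+1)/2 = 16653, giving n² + n − 33306 = 0.
The discriminant is 1 + 8·16653 = 133225, and √133225 = 365.
So n = (-1 + 365) / 2 = 364/2 = 182.

182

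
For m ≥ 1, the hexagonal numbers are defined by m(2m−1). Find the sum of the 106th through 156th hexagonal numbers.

Σ i(2i−1) = 2Σi² − Σi over i = 106..156.
Σi = 12246 − 5565 = 6681 and Σi² = 1277666 − 391405 = 886261.
2·886261 − 1·6681 = 1765841.

1765841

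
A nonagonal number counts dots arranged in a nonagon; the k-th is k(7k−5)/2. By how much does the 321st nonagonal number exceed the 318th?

6702

321·(7·321 − 5)/2 = 359841 and 318·(7·318 − 5)/2 = 353139.
Difference: 359841 − 353139 = 6702.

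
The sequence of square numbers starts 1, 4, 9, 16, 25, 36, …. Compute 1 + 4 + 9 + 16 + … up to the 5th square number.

Σ_{i=1}^{5} i² = 5·6·11/6 = 55.

55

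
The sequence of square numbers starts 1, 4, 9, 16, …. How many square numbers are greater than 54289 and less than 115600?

106

The n-th square number is n².
Smallest index with value > 54289: n = 234 (giving 54756).
Largest index with value < 115600: n = 339 (giving 114921).
Indices 234 through 339: 106 terms.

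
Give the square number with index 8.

The 8th square number is n² with n = 8.
8² = 64.

64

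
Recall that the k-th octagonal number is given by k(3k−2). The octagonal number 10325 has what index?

Set n(3n−2) = 10325, giving 3n² − 2n − 10325 = 0.
The discriminant is 4 + 12·10325 = 123904, and √123904 = 352.
So n = (2 + 352) / 6 = 354/6 = 59.

59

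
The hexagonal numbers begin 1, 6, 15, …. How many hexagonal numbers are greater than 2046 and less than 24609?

The n-th hexagonal number is n(2n−1).
Smallest index with value > 2046: n = 33 (giving 2145).
Largest index with value < 24609: n = 111 (giving 24531).
Indices 33 through 111: 79 terms.

79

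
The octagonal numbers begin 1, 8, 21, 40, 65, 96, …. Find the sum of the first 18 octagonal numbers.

5985

Σ i(3i−2) = 3Σi² − 2Σi over i = 1..18.
Σi = 171 and Σi² = 2109.
3·2109 − 2·171 = 5985.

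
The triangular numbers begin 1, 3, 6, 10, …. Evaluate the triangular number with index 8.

The 8th triangular number is n(n+1)/2 with n = 8.
8·9/2 = 72/2 = 36.

36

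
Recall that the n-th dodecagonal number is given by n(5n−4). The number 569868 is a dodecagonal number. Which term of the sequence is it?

338

Set n(5n−4) = 569868, giving 5n² − 4n − 569868 = 0.
So n = (4 + 3376) / 10 = 3380/10 = 338.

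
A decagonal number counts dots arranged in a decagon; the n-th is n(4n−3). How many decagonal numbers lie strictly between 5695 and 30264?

49

The n-th decagonal number is n(4n−3).
Smallest index with value > 5695: n = 39 (giving 5967).
Largest index with value < 30264: n = 87 (giving 30015).
Indices 39 through 87: 49 terms.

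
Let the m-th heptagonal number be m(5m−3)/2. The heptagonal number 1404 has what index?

24

Set n(5n−3)/2 = 1404, giving 5n² − 3n − 2808 = 0.
The discriminant is 9 + 40·1404 = 56169, and √56169 = 237.
So n = (3 + 237) / 10 = 240/10 = 24.
Check: 24·(5·24 − 3)/2 = 1404. ✓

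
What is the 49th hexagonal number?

4753

49·(2·49 − 1) = 49·97 = 4753.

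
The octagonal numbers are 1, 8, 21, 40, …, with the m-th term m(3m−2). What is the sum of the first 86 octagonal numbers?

Σ i(3i−2) = 3Σi² − 2Σi over i = 1..86.
Σi = 3741 and Σi² = 215731.
3·215731 − 2·3741 = 639711.

639711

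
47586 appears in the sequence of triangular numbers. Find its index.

Set n(n+1)/2 = 47586, giving n² + n − 95172 = 0.
So n = (-1 + 617) / 2 = 616/2 = 308.
Check: 308·309/2 = 47586. ✓

308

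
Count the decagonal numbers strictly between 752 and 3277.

14

The n-th decagonal number is n(4n−3).
Smallest index with value > 752: n = 15 (giving 855).
Largest index with value < 3277: n = 28 (giving 3052).
Indices 15 through 28: 14 terms.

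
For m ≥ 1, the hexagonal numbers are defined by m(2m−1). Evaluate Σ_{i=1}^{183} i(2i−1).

4102372

Σ i(2i−1) = 2Σi² − Σi over i = 1..183.
Σi = 16836 and Σi² = 2059604.
2·2059604 − 1·16836 = 4102372.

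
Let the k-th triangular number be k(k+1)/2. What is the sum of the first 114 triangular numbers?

Σ i(i+1)/2 = (Σi² + Σi) / 2 over i = 1..114.
Σi = 6555 and Σi² = 500365.
(1·500365 + 1·6555) / 2 = 506920/2 = 253460.

253460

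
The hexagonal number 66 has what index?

Set n(2n−1) = 66, giving 2n² − n − 66 = 0.
The discriminant is 1 + 8·66 = 529, and √529 = 23.
So n = (1 + 23) / 4 = 24/4 = 6.
Check: 6·(2·6 − 1) = 66. ✓

6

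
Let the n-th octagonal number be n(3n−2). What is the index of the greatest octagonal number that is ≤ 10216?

Solve n(3n−2) ≤ 10216 for integer n.
n = 58 gives 9976 ≤ 10216, while n = 59 gives 10325 > 10216; so the answer is index 58.

58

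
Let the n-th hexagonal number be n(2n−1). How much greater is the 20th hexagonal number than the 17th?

20·(2·20 − 1) = 780 and 17·(2·17 − 1) = 561.
Difference: 780 − 561 = 219.

219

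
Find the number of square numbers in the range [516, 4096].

The n-th square number is n².
Smallest index with value ≥ 516: n = 23 (giving 529).
Largest index with value ≤ 4096: n = 64 (giving 4096).
Indices 23 through 64: 42 terms.

42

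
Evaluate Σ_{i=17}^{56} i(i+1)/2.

Σ i(i+1)/2 = (Σi² + Σi) / 2 over i = 17..56.
Σi = 1596 − 136 = 1460 and Σi² = 60116 − 1496 = 58620.
(1·58620 + 1·1460) / 2 = 60080/2 = 30040.

30040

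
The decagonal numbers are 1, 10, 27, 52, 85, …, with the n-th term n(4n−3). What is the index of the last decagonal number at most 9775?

Solve n(4n−3) ≤ 9775 for integer n.
n = 49 gives 9457 ≤ 9775, while n = 50 gives 9850 > 9775; so the answer is index 49.

49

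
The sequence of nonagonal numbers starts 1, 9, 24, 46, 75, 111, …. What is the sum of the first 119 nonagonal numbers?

1973020

Σ i(7i−5)/2 = (7Σi² − 5Σi) / 2 over i = 1..119.
Σi = 7140 and Σi² = 568820.
(7·568820 − 5·7140) / 2 = 3946040/2 = 1973020.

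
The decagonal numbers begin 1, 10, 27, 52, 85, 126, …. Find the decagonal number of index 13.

637

The 13th decagonal number is n(4n−3) with n = 13.
13·(4·13 − 3) = 13·49 = 637.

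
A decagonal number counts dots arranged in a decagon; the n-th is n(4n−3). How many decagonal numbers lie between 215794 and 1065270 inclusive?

The n-th decagonal number is n(4n−3).
Smallest index with value ≥ 215794: n = 233 (giving 216457).
Largest index with value ≤ 1065270: n = 516 (giving 1063476).
Indices 233 through 516: 284 terms.

284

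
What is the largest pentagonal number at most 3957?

Solve n(3n−1)/2 ≤ 3957 for integer n.
n = 51 gives 3876 ≤ 3957, while n = 52 gives 4030 > 3957; so the answer is 3876.

3876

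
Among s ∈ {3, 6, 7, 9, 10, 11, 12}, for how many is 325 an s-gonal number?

3

s = 3: P(3, 25) = 325. ✓
s = 6: P(6, 13) = 325. ✓
s = 7: P(7, 11) = 286 and P(7, 12) = 342; 325 is not s-gonal.
s = 9: P(9, 10) = 325. ✓
s = 10: P(10, 9) = 297 and P(10, 10) = 370; 325 is not s-gonal.
s = 11: P(11, 8) = 260 and P(11, 9) = 333; 325 is not s-gonal.
s = 12: P(12, 8) = 288 and P(12, 9) = 369; 325 is not s-gonal.
Hits: s ∈ {3, 6, 9} → 3.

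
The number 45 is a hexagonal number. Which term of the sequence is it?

Set n(2n−1) = 45, giving 2n² − n − 45 = 0.
So n = (1 + 19) / 4 = 20/4 = 5.
Check: 5·(2·5 − 1) = 45. ✓

5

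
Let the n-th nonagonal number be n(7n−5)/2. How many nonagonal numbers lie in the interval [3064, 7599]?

17

The n-th nonagonal number is n(7n−5)/2.
Smallest index with value ≥ 3064: n = 30 (giving 3075).
Largest index with value ≤ 7599: n = 46 (giving 7291).
Indices 30 through 46: 17 terms.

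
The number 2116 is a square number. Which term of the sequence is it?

46

We need n² = 2116, so n = √2116 = 46.
Check: 46² = 2116. ✓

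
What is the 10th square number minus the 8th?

36

10² = 100 and 8² = 64.
Difference: 100 − 64 = 36.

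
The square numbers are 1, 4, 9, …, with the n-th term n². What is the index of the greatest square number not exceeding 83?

9

Solve n² ≤ 83 for integer n.
n = 9 gives 81 ≤ 83, while n = 10 gives 100 > 83; so the answer is index 9.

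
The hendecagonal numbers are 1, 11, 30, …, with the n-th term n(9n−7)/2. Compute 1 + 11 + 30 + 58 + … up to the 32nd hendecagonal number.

Σ i(9i−7)/2 = (9Σi² − 7Σi) / 2 over i = 1..32.
Σi = 528 and Σi² = 11440.
(9·11440 − 7·528) / 2 = 99264/2 = 49632.

49632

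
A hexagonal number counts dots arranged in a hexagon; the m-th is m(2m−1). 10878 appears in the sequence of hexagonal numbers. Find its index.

74

Set n(2n−1) = 10878, giving 2n² − n − 10878 = 0.
The discriminant is 1 + 8·10878 = 87025, and √87025 = 295.
So n = (1 + 295) / 4 = 296/4 = 74.
Check: 74·(2·74 − 1) = 10878. ✓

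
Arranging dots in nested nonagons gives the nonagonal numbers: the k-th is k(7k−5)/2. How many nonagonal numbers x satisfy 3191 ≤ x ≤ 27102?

58

The n-th nonagonal number is n(7n−5)/2.
Smallest index with value ≥ 3191: n = 31 (giving 3286).
Largest index with value ≤ 27102: n = 88 (giving 26884).
Indices 31 through 88: 58 terms.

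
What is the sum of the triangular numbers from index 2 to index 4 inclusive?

Σ i(i+1)/2 = (Σi² + Σi) / 2 over i = 2..4.
Σi = 10 − 1 = 9 and Σi² = 30 − 1 = 29.
(1·29 + 1·9) / 2 = 38/2 = 19.

19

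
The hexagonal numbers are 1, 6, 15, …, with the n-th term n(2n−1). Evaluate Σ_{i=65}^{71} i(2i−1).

64316

Σ i(2i−1) = 2Σi² − Σi over i = 65..71.
Σi = 2556 − 2080 = 476 and Σi² = 121836 − 89440 = 32396.
2·32396 − 1·476 = 64316.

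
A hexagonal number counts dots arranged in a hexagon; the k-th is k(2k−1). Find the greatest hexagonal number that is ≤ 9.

6

Solve n(2n−1) ≤ 9 for integer n.
n = 2 gives 6 ≤ 9, while n = 3 gives 15 > 9; so the answer is 6.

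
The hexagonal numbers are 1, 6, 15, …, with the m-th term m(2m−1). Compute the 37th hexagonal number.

2701

The 37th hexagonal number is n(2n−1) with n = 37.
37·(2·37 − 1) = 37·73 = 2701.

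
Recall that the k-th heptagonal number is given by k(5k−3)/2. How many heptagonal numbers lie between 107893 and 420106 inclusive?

202

The n-th heptagonal number is n(5n−3)/2.
Smallest index with value ≥ 107893: n = 209 (giving 108889).
Largest index with value ≤ 420106: n = 410 (giving 419635).
Indices 209 through 410: 202 terms.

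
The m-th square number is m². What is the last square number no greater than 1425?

Solve n² ≤ 1425 for integer n.
n = 37 gives 1369 ≤ 1425, while n = 38 gives 1444 > 1425; so the answer is 1369.

1369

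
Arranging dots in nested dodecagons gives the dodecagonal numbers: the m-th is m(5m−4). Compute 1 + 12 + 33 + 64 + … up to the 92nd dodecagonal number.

1301938

Σ i(5i−4) = 5Σi² − 4Σi over i = 1..92.
Σi = 4278 and Σi² = 263810.
5·263810 − 4·4278 = 1301938.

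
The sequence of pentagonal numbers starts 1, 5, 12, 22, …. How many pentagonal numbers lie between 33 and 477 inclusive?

14

The n-th pentagonal number is n(3n−1)/2.
Smallest index with value ≥ 33: n = 5 (giving 35).
Largest index with value ≤ 477: n = 18 (giving 477).
Indices 5 through 18: 14 terms.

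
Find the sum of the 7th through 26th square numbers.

Σ_{i=7}^{26} i² = 6201 − 91 = 6110.

6110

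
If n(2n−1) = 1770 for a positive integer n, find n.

30

Set n(2n−1) = 1770, giving 2n² − n − 1770 = 0.
The discriminant is 1 + 8·1770 = 14161, and √14161 = 119.
So n = (1 + 119) / 4 = 120/4 = 30.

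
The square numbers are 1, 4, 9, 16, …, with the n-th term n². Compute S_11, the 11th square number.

121

11² = 121.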